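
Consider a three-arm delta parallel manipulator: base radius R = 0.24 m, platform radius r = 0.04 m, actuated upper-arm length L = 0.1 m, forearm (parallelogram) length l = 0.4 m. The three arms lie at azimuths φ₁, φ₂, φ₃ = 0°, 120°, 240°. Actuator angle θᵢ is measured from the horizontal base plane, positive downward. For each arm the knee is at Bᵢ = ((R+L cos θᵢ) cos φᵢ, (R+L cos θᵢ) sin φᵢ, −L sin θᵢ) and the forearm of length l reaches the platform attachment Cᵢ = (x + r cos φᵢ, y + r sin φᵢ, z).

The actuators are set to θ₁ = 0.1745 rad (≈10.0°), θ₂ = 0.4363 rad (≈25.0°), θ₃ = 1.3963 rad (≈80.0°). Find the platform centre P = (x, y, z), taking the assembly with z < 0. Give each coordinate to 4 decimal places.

arm 1 at φ=0.0°: e+L cos θ1 = 0.2985;  centre 1 = (0.2985, 0.0000, -0.0174)
centre 2 = (0.2906·cos120.0°, 0.2906·sin120.0°, -0.0423) = (-0.1453, 0.2517, -0.0423)
centre 3 = (0.2174·cos240.0°, 0.2174·sin240.0°, -0.0985) = (-0.1087, -0.1882, -0.0985)
|centre ₂|²−|centre ₁|² = -0.0031;  |centre ₃|²−|centre ₁|² = -0.0324
linear system: -0.8876x+0.5034y = -0.0031−-0.0498z; -0.8143x+-0.3765y = -0.0324−-0.1622z
Cramer: x(z) = 0.0235-0.1350z;  y(z) = 0.0353-0.1390z
quadratic in z: (1.0375)z²+(0.0991)z+(-0.0829)=0, √Δ=0.5947 → z ∈ {-0.3344, 0.2388}; z = -0.3344 (taking z<0)
x = 0.0687, y = 0.0818

(0.0687, 0.0818, -0.3344)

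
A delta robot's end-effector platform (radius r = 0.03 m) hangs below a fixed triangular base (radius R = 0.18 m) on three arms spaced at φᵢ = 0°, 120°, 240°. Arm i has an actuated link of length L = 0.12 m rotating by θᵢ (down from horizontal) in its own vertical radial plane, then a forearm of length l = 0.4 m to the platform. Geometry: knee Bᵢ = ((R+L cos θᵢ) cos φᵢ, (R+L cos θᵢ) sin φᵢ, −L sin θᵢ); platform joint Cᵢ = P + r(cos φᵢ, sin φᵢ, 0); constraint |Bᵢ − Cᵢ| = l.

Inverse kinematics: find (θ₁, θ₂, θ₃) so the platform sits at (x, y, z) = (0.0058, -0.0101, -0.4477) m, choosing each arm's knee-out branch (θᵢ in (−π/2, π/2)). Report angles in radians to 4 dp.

θ₁ = 1.0470, θ₂ = 1.1342, θ₃ = 1.0468

φ1=0.0° → target in arm frame (0.0058, -0.0101)
  A cos θ + B sin θ = C:  0.1442·cos θ + -0.4477·sin θ = -0.3155
  γ=atan2(-0.4477,0.1442)=-1.2592;  ψ=arccos(-0.6709)=2.3062;  θ1=γ+ψ≈1.0470
arm 2 (φ=120.0°): x'=-0.0116, y'=0.0000
  A cos θ + B sin θ = C:  0.1616·cos θ + -0.4477·sin θ = -0.3374
  γ=atan2(-0.4477,0.1616)=-1.2243;  ψ=arccos(-0.7087)=2.3585;  θ2=γ+ψ≈1.1342
rotate P by −φ3: (0.0058, 0.0101, -0.4477)
  e−x'=0.1442;  (l²−L²−(e−x')²−y'²−z²)/2L = -0.3155
  √(A²+B²)=0.4703;  θ3 = -1.2593+2.3060 ≈ 1.0468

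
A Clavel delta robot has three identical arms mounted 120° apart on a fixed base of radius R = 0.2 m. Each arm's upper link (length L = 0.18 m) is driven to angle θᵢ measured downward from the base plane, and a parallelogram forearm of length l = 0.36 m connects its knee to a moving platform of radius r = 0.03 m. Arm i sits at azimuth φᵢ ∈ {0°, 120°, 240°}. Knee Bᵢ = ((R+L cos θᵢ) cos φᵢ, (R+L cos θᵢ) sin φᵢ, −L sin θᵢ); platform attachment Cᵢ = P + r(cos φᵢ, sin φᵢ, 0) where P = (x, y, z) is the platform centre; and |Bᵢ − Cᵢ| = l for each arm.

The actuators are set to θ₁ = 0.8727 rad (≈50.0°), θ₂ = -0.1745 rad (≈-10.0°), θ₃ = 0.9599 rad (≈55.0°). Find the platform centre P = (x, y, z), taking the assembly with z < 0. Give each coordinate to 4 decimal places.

φ1=0.0°: virtual centre (0.2857, 0.0000, -0.1379), radius l
φ2=120.0°: virtual centre (-0.1736, 0.3007, 0.0313), radius l
φ3=240.0°: virtual centre (-0.1366, -0.2366, -0.1474), radius l
|centre ₂|²−|centre ₁|² = 0.0209;  |centre ₃|²−|centre ₁|² = -0.0042
plane₁₂: -0.9187x+0.6015y+0.3383z = 0.0209
det = 0.9428;  x = -0.0078+0.1576z,  y = 0.0229+-0.3217z
quadratic in z: (1.1283)z²+(0.1685)z+(-0.0239)=0, √Δ=0.3693 → z ∈ {-0.2383, 0.0889}; z = -0.2383 (taking z<0)
x = -0.0454, y = 0.0995

(-0.0454, 0.0995, -0.2383)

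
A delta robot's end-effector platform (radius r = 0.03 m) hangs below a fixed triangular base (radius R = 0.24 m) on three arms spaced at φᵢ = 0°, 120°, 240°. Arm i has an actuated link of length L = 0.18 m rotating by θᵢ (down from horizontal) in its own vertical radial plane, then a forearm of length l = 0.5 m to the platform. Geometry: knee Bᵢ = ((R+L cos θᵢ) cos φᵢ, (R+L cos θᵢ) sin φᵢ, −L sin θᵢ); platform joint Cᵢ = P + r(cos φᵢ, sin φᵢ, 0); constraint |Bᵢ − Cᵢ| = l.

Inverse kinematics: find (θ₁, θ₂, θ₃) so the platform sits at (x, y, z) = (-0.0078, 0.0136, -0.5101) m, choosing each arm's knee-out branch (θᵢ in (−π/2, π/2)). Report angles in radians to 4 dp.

rotate P by −φ1: (-0.0078, 0.0136, -0.5101)
  e−x'=0.2178;  (l²−L²−(e−x')²−y'²−z²)/2L = -0.2506
  γ=atan2(-0.5101,0.2178)=-1.1673;  ψ=arccos(-0.4519)=2.0396;  θ1=γ+ψ≈0.8724
rotate P by −φ2: (0.0157, 0.0000, -0.5101)
  A=0.1943, B=-0.5101, C=(l²−L²−A²−y'²−z²)/(2L)=-0.2232
  γ=atan2(-0.5101,0.1943)=-1.2068;  ψ=arccos(-0.4090)=1.9921;  θ2=γ+ψ≈0.7853
arm 3 (φ=240.0°): x'=-0.0079, y'=-0.0136
  e−x'=0.2179;  (l²−L²−(e−x')²−y'²−z²)/2L = -0.2507
  γ=atan2(-0.5101,0.2179)=-1.1671;  ψ=arccos(-0.4520)=2.0398;  θ3=γ+ψ≈0.8727

θ₁ = 0.8724, θ₂ = 0.7853, θ₃ = 0.8727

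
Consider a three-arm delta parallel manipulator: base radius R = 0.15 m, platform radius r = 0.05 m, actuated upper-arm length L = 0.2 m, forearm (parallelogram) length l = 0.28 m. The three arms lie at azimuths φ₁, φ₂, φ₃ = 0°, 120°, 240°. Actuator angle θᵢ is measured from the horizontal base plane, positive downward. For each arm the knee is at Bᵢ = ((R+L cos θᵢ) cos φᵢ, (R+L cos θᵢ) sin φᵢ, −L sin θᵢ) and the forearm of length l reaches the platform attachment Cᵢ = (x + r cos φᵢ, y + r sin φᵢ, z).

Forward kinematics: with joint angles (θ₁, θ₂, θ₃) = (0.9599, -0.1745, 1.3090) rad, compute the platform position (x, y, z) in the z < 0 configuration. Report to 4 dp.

arm 1 at φ=0.0°: e+L cos θ1 = 0.2147;  O1 = (0.2147, 0.0000, -0.1638)
φ2=120.0°: virtual centre (-0.1485, 0.2572, 0.0347), radius l
φ3=240.0°: virtual centre (-0.0759, -0.1314, -0.1932), radius l
eliminate P² terms by subtracting sphere 1 from 2 and 3
linear system: -0.7264x+0.5144y = 0.0164−0.3971z; -0.5812x+-0.2629y = -0.0126−-0.0587z
Cramer: x(z) = 0.0044+0.1514z;  y(z) = 0.0382-0.5582z
quadratic in z: (1.3345)z²+(0.2213)z+(-0.0059)=0, √Δ=0.2834 → z ∈ {-0.1891, 0.0232}; z = -0.1891 (taking z<0)
x = -0.0242, y = 0.1437

(-0.0242, 0.1437, -0.1891)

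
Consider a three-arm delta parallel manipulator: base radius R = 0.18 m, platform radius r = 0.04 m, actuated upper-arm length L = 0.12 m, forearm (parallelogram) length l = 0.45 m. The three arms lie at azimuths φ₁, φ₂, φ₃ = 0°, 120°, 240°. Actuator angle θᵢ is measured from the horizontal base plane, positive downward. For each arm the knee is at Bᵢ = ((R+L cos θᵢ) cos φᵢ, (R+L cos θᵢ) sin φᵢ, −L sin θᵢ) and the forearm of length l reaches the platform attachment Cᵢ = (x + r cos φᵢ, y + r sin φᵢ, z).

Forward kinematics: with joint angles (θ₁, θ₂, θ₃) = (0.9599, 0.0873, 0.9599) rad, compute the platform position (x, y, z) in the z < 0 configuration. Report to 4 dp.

arm 1 at φ=0.0°: e+L cos θ1 = 0.2088;  O1 = (0.2088, 0.0000, -0.0983)
O2 = (0.2595·cos120.0°, 0.2595·sin120.0°, -0.0105) = (-0.1298, 0.2248, -0.0105)
arm 3 at φ=240.0°: e+L cos θ3 = 0.2088;  O3 = (-0.1044, -0.1809, -0.0983)
|O₂|²−|O₁|² = 0.0142;  |O₃|²−|O₁|² = 0.0000
linear system: -0.6772x+0.4495y = 0.0142−0.1757z; -0.6265x+-0.3617y = 0.0000−0.0000z
det = 0.5266;  x = -0.0098+0.1207z,  y = 0.0169+-0.2090z
quadratic in z: (1.0582)z²+(0.1368)z+(-0.1448)=0, √Δ=0.7947 → z ∈ {-0.4401, 0.3108}; z = -0.4401 (taking z<0)
x = -0.0629, y = 0.1089

(-0.0629, 0.1089, -0.4401)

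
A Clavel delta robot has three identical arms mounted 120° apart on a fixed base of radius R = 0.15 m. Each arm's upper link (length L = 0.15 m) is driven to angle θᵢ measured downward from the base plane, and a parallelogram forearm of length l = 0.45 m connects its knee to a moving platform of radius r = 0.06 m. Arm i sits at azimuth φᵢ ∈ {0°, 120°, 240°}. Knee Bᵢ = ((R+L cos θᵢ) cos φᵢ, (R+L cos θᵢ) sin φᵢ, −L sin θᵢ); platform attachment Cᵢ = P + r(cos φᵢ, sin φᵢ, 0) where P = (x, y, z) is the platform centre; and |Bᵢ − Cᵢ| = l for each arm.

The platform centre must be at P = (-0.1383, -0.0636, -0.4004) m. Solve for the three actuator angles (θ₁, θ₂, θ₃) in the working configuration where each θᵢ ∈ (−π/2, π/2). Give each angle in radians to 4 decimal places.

rotate P by −φ1: (-0.1383, -0.0636, -0.4004)
  A=0.2283, B=-0.4004, C=(l²−L²−A²−y'²−z²)/(2L)=-0.1216
  θ1 = atan2(B,A) + arccos(C/0.4609) = 0.7852
rotate P by −φ2: (0.0141, 0.1516, -0.4004)
  A=0.0759, B=-0.4004, C=(l²−L²−A²−y'²−z²)/(2L)=-0.0302
  θ2 = atan2(B,A) + arccos(C/0.4075) = 0.2616
arm 3 (φ=240.0°): x'=0.1242, y'=-0.0880
  A cos θ + B sin θ = C:  -0.0342·cos θ + -0.4004·sin θ = 0.0359
  √(A²+B²)=0.4019;  θ3 = -1.6561+1.4813 ≈ -0.1747

θ₁ = 0.7852, θ₂ = 0.2616, θ₃ = -0.1747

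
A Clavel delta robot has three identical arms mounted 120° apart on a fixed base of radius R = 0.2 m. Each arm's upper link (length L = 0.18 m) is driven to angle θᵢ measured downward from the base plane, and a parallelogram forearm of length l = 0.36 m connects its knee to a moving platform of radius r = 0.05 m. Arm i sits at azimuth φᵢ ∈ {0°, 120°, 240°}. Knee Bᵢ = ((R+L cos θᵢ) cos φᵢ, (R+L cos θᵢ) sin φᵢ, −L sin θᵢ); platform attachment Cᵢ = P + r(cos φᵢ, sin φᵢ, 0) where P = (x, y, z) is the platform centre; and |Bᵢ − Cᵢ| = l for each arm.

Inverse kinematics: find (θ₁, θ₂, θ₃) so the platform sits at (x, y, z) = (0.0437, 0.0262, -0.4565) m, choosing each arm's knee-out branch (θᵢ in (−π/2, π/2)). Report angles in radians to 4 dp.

θ₁ = 1.0471, θ₂ = 1.2215, θ₃ = 1.3959

rotate P by −φ1: (0.0437, 0.0262, -0.4565)
  e−x'=0.1063;  (l²−L²−(e−x')²−y'²−z²)/2L = -0.3422
  θ1 = atan2(B,A) + arccos(C/0.4687) = 1.0471
φ2=120.0° → target in arm frame (0.0008, -0.0509)
  A cos θ + B sin θ = C:  0.1492·cos θ + -0.4565·sin θ = -0.3779
  √(A²+B²)=0.4803;  θ2 = -1.2550+2.4765 ≈ 1.2215
φ3=240.0° → target in arm frame (-0.0445, 0.0247)
  A cos θ + B sin θ = C:  0.1945·cos θ + -0.4565·sin θ = -0.4157
  θ3 = atan2(B,A) + arccos(C/0.4962) = 1.3959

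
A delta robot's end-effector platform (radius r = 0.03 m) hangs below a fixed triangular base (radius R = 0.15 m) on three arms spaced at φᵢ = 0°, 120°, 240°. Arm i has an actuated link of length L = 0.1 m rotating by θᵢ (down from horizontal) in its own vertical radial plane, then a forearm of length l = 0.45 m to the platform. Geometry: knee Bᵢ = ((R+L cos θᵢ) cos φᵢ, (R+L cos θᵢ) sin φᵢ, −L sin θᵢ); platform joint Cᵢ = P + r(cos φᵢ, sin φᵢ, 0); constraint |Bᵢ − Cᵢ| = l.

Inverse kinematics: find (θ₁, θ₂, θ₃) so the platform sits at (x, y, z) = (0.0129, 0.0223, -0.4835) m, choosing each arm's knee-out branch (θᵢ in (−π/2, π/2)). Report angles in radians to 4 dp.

θ₁ = 0.7855, θ₂ = 0.7857, θ₃ = 0.9603

arm 1 (φ=0.0°): x'=0.0129, y'=0.0223
  A=0.1071, B=-0.4835, C=(l²−L²−A²−y'²−z²)/(2L)=-0.2662
  θ1 = atan2(B,A) + arccos(C/0.4952) = 0.7855
rotate P by −φ2: (0.0129, -0.0223, -0.4835)
  e−x'=0.1071;  (l²−L²−(e−x')²−y'²−z²)/2L = -0.2662
  θ2 = atan2(B,A) + arccos(C/0.4952) = 0.7857
arm 3 (φ=240.0°): x'=-0.0258, y'=0.0000
  e−x'=0.1458;  (l²−L²−(e−x')²−y'²−z²)/2L = -0.3126
  √(A²+B²)=0.5050;  θ3 = -1.2780+2.2383 ≈ 0.9603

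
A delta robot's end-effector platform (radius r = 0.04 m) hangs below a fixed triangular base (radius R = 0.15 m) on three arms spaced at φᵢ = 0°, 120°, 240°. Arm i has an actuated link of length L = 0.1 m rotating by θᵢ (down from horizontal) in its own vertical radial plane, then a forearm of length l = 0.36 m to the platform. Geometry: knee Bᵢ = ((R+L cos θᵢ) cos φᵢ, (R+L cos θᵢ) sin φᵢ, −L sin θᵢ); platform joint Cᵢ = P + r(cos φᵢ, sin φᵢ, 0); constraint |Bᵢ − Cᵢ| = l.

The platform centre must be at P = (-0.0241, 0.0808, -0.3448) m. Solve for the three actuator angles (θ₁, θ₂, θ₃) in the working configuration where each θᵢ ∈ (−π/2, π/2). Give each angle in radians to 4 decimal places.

rotate P by −φ1: (-0.0241, 0.0808, -0.3448)
  A cos θ + B sin θ = C:  0.1341·cos θ + -0.3448·sin θ = -0.1190
  √(A²+B²)=0.3700;  θ1 = -1.1999+1.8983 ≈ 0.6984
φ2=120.0° → target in arm frame (0.0820, -0.0195)
  A=0.0280, B=-0.3448, C=(l²−L²−A²−y'²−z²)/(2L)=-0.0023
  γ=atan2(-0.3448,0.0280)=-1.4898;  ψ=arccos(-0.0065)=1.5773;  θ2=γ+ψ≈0.0875
φ3=240.0° → target in arm frame (-0.0579, -0.0613)
  A=0.1679, B=-0.3448, C=(l²−L²−A²−y'²−z²)/(2L)=-0.1562
  θ3 = atan2(B,A) + arccos(C/0.3835) = 0.8727

θ₁ = 0.6984, θ₂ = 0.0875, θ₃ = 0.8727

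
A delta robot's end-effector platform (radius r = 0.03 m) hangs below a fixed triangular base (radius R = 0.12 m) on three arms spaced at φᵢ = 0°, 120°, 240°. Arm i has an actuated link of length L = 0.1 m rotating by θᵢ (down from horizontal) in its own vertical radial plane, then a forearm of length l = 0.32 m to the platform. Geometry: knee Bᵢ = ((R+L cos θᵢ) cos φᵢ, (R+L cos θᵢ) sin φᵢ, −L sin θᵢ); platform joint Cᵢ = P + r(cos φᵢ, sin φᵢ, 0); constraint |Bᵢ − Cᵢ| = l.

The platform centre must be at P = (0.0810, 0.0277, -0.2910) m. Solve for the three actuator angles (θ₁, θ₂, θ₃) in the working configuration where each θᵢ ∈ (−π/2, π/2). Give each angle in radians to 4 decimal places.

θ₁ = -0.0874, θ₂ = 0.5241, θ₃ = 0.7856

arm 1 (φ=0.0°): x'=0.0810, y'=0.0277
  A cos θ + B sin θ = C:  0.0090·cos θ + -0.2910·sin θ = 0.0344
  γ=atan2(-0.2910,0.0090)=-1.5399;  ψ=arccos(0.1180)=1.4525;  θ1=γ+ψ≈-0.0874
arm 2 (φ=120.0°): x'=-0.0165, y'=-0.0840
  e−x'=0.1065;  (l²−L²−(e−x')²−y'²−z²)/2L = -0.0534
  θ2 = atan2(B,A) + arccos(C/0.3099) = 0.5241
rotate P by −φ3: (-0.0645, 0.0563, -0.2910)
  e−x'=0.1545;  (l²−L²−(e−x')²−y'²−z²)/2L = -0.0966
  θ3 = atan2(B,A) + arccos(C/0.3295) = 0.7856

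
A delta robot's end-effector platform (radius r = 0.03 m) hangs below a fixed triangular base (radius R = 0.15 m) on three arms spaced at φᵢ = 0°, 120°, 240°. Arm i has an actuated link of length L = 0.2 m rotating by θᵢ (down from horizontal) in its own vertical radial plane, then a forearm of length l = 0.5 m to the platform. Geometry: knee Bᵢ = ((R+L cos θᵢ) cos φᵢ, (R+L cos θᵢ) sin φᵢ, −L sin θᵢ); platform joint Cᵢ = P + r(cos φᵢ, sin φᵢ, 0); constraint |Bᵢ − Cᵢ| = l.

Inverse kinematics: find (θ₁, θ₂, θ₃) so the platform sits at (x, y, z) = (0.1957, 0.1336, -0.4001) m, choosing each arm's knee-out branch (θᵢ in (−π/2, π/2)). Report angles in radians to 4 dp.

θ₁ = -0.3494, θ₂ = 0.3491, θ₃ = 1.0472

arm 1 (φ=0.0°): x'=0.1957, y'=0.1336
  A=-0.0757, B=-0.4001, C=(l²−L²−A²−y'²−z²)/(2L)=0.0659
  √(A²+B²)=0.4072;  θ1 = -1.7578+1.4084 ≈ -0.3494
arm 2 (φ=120.0°): x'=0.0179, y'=-0.2363
  A cos θ + B sin θ = C:  0.1021·cos θ + -0.4001·sin θ = -0.0409
  θ2 = atan2(B,A) + arccos(C/0.4129) = 0.3491
arm 3 (φ=240.0°): x'=-0.2136, y'=0.1027
  A=0.3336, B=-0.4001, C=(l²−L²−A²−y'²−z²)/(2L)=-0.1797
  θ3 = atan2(B,A) + arccos(C/0.5209) = 1.0472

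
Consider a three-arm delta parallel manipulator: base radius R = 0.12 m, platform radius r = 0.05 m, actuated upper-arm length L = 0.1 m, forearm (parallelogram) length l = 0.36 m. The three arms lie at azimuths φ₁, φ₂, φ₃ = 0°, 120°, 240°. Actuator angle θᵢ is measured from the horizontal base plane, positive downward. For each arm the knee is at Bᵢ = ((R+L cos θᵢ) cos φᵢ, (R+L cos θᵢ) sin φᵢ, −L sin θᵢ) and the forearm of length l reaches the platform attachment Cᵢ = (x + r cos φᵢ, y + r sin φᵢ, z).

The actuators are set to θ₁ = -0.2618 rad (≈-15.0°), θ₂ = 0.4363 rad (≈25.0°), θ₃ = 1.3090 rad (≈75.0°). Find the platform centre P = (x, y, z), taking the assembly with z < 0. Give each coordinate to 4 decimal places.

(0.1557, 0.1198, -0.3134)

arm 1 at φ=0.0°: ρ1 = 0.1666;  centre 1 = (0.1666, 0.0000, 0.0259)
φ2=120.0°: virtual centre (-0.0803, 0.1391, -0.0423), radius l
arm 3 at φ=240.0°: ρ3 = 0.0959;  centre 3 = (-0.0479, -0.0830, -0.0966)
eliminate P² terms by subtracting sphere 1 from 2 and 3
linear system: -0.4938x+0.2782y = -0.0008−-0.1363z; -0.4291x+-0.1661y = -0.0099−-0.2449z
Cramer: x(z) = 0.0144-0.4508z;  y(z) = 0.0225-0.3103z
quadratic in z: (1.2995)z²+(0.0715)z+(-0.1053)=0, √Δ=0.7431 → z ∈ {-0.3134, 0.2584}; z = -0.3134 (taking z<0)
x = 0.1557, y = 0.1198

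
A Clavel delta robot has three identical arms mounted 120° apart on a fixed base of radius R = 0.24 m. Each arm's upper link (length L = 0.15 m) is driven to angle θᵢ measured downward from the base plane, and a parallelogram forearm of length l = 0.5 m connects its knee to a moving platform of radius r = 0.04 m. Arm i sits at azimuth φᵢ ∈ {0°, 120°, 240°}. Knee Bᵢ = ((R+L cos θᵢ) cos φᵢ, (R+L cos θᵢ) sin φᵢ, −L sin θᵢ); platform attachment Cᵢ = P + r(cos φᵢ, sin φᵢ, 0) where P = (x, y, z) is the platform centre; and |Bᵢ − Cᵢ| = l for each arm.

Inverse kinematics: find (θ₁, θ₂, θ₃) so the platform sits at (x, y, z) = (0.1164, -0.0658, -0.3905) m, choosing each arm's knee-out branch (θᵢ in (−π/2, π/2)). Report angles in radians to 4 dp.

θ₁ = -0.3496, θ₂ = 0.8725, θ₃ = 0.3492

rotate P by −φ1: (0.1164, -0.0658, -0.3905)
  A=0.0836, B=-0.3905, C=(l²−L²−A²−y'²−z²)/(2L)=0.2123
  γ=atan2(-0.3905,0.0836)=-1.3599;  ψ=arccos(0.5316)=1.0103;  θ1=γ+ψ≈-0.3496
rotate P by −φ2: (-0.1152, -0.0679, -0.3905)
  e−x'=0.3152;  (l²−L²−(e−x')²−y'²−z²)/2L = -0.0965
  θ2 = atan2(B,A) + arccos(C/0.5018) = 0.8725
φ3=240.0° → target in arm frame (-0.0012, 0.1337)
  e−x'=0.2012;  (l²−L²−(e−x')²−y'²−z²)/2L = 0.0555
  θ3 = atan2(B,A) + arccos(C/0.4393) = 0.3492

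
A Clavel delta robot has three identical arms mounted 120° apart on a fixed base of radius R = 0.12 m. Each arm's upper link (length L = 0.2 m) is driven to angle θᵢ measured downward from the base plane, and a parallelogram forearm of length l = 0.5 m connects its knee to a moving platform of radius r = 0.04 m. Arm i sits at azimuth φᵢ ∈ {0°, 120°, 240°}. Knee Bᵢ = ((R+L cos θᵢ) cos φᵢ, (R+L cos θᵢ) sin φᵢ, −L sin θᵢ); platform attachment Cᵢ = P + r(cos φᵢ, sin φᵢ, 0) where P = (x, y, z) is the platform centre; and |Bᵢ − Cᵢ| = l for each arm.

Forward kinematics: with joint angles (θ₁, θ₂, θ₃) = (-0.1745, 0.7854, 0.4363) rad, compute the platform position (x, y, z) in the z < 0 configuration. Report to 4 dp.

arm 1 at φ=0.0°: e+L cos θ1 = 0.2770;  O1 = (0.2770, 0.0000, 0.0347)
O2 = (0.2214·cos120.0°, 0.2214·sin120.0°, -0.1414) = (-0.1107, 0.1918, -0.1414)
arm 3 at φ=240.0°: e+L cos θ3 = 0.2613;  O3 = (-0.1306, -0.2263, -0.0845)
subtract pairs → two planes through P
plane₁₂: -0.7753x+0.3835y+-0.3523z = -0.0089
Cramer: x(z) = 0.0075-0.3781z;  y(z) = -0.0080+0.1541z
sphere 1 gives Az²+Bz+C=0 with A=1.1667, B=0.1319, C=-0.1761;  B²−4AC=0.8394;  roots -0.4491, 0.3361;  negative root z = -0.4491
x = 0.1773, y = -0.0772

(0.1773, -0.0772, -0.4491)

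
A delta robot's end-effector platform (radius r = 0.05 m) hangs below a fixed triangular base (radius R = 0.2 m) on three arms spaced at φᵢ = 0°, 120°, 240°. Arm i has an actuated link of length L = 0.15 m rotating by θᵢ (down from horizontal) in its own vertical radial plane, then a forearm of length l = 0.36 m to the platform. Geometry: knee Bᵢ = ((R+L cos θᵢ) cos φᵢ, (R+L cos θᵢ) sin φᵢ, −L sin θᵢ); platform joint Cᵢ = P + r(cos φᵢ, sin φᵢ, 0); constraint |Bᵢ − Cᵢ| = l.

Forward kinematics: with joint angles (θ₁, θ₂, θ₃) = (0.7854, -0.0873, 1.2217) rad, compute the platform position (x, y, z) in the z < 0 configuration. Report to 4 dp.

(-0.0153, 0.1381, -0.2981)

centre 1 = (0.2561·cos0.0°, 0.2561·sin0.0°, -0.1061) = (0.2561, 0.0000, -0.1061)
centre 2 = (0.2994·cos120.0°, 0.2994·sin120.0°, 0.0131) = (-0.1497, 0.2593, 0.0131)
centre 3 = (0.2013·cos240.0°, 0.2013·sin240.0°, -0.1410) = (-0.1007, -0.1743, -0.1410)
eliminate P² terms by subtracting sphere 1 from 2 and 3
plane₁₂: -0.8116x+0.5186y+0.2383z = 0.0130
Cramer: x(z) = 0.0061+0.0718z;  y(z) = 0.0346-0.3471z
into |P−centre ₁|² = l²: 1.1256z² + 0.1522z + -0.0547 = 0;  Δ = 0.2693;  z = -0.2981 or 0.1629 → z<0 root = -0.2981
x = -0.0153, y = 0.1381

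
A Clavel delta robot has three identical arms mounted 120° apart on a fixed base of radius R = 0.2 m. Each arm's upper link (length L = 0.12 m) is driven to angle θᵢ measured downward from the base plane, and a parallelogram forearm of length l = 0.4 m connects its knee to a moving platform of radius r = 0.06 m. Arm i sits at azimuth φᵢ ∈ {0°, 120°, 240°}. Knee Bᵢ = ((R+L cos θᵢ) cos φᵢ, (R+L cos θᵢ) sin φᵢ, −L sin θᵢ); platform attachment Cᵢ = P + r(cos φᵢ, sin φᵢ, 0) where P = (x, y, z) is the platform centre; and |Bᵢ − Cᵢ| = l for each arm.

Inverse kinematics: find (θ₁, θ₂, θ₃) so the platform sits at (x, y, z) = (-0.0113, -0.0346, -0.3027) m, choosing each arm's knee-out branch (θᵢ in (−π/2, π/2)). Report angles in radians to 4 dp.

θ₁ = 0.0867, θ₂ = 0.1743, θ₃ = -0.2621

φ1=0.0° → target in arm frame (-0.0113, -0.0346)
  e−x'=0.1513;  (l²−L²−(e−x')²−y'²−z²)/2L = 0.1245
  θ1 = atan2(B,A) + arccos(C/0.3384) = 0.0867
arm 2 (φ=120.0°): x'=-0.0243, y'=0.0271
  e−x'=0.1643;  (l²−L²−(e−x')²−y'²−z²)/2L = 0.1093
  √(A²+B²)=0.3444;  θ2 = -1.0735+1.2478 ≈ 0.1743
rotate P by −φ3: (0.0356, 0.0075, -0.3027)
  A cos θ + B sin θ = C:  0.1044·cos θ + -0.3027·sin θ = 0.1792
  γ=atan2(-0.3027,0.1044)=-1.2387;  ψ=arccos(0.5598)=0.9766;  θ3=γ+ψ≈-0.2621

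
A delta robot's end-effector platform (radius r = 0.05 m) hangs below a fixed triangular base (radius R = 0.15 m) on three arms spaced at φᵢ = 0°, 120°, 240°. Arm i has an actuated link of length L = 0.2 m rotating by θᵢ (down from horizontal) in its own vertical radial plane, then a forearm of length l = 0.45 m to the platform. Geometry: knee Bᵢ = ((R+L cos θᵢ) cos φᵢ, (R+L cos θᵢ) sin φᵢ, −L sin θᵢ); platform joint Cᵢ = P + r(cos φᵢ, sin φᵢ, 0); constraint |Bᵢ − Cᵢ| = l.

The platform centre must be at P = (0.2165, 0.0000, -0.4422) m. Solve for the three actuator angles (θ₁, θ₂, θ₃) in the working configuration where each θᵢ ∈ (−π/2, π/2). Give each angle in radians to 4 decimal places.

arm 1 (φ=0.0°): x'=0.2165, y'=0.0000
  e−x'=-0.1165;  (l²−L²−(e−x')²−y'²−z²)/2L = -0.1165
  γ=atan2(-0.4422,-0.1165)=-1.8284;  ψ=arccos(-0.2548)=1.8285;  θ1=γ+ψ≈0.0001
φ2=120.0° → target in arm frame (-0.1082, -0.1875)
  A=0.2082, B=-0.4422, C=(l²−L²−A²−y'²−z²)/(2L)=-0.2789
  θ2 = atan2(B,A) + arccos(C/0.4888) = 1.0474
φ3=240.0° → target in arm frame (-0.1083, 0.1875)
  A=0.2083, B=-0.4422, C=(l²−L²−A²−y'²−z²)/(2L)=-0.2789
  γ=atan2(-0.4422,0.2083)=-1.1307;  ψ=arccos(-0.5706)=2.1781;  θ3=γ+ψ≈1.0474

θ₁ = 0.0001, θ₂ = 1.0474, θ₃ = 1.0474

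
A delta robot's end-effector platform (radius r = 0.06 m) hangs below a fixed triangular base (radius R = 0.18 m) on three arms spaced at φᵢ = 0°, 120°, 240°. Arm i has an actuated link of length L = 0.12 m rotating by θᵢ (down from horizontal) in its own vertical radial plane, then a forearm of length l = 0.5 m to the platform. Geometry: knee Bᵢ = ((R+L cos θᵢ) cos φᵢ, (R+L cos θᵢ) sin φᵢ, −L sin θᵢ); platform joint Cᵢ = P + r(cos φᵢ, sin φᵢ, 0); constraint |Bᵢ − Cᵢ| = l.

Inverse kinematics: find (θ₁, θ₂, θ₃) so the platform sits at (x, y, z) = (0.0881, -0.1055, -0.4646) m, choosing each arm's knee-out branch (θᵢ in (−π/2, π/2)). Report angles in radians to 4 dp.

θ₁ = 0.0005, θ₂ = 0.8729, θ₃ = 0.1746

rotate P by −φ1: (0.0881, -0.1055, -0.4646)
  A=0.0319, B=-0.4646, C=(l²−L²−A²−y'²−z²)/(2L)=0.0317
  √(A²+B²)=0.4657;  θ1 = -1.5022+1.5028 ≈ 0.0005
rotate P by −φ2: (-0.1354, -0.0235, -0.4646)
  A cos θ + B sin θ = C:  0.2554·cos θ + -0.4646·sin θ = -0.1919
  √(A²+B²)=0.5302;  θ2 = -1.0681+1.9411 ≈ 0.8729
rotate P by −φ3: (0.0473, 0.1290, -0.4646)
  A cos θ + B sin θ = C:  0.0727·cos θ + -0.4646·sin θ = -0.0091
  √(A²+B²)=0.4703;  θ3 = -1.4156+1.5902 ≈ 0.1746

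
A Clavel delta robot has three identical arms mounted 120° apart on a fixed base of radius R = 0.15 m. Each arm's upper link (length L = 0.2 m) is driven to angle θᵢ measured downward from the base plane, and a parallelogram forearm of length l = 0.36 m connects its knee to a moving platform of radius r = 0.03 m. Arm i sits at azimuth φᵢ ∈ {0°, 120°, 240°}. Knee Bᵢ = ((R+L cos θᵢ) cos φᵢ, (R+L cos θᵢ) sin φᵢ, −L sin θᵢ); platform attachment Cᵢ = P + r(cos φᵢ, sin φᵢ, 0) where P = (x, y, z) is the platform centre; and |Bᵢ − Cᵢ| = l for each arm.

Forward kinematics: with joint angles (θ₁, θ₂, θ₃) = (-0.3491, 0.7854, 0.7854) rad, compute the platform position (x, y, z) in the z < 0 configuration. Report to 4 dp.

(0.1296, 0.0000, -0.2443)

arm 1 at φ=0.0°: (R−r)+L cos θ1 = 0.3079;  centre 1 = (0.3079, 0.0000, 0.0684)
centre 2 = (0.2614·cos120.0°, 0.2614·sin120.0°, -0.1414) = (-0.1307, 0.2264, -0.1414)
centre 3 = (0.2614·cos240.0°, 0.2614·sin240.0°, -0.1414) = (-0.1307, -0.2264, -0.1414)
|centre ₂|²−|centre ₁|² = -0.0112;  |centre ₃|²−|centre ₁|² = -0.0112
[-0.8773 0.4528 -0.4197]·P = -0.0112;  [-0.8773 -0.4528 -0.4197]·P = -0.0112
Cramer: x(z) = 0.0127-0.4784z;  y(z) = 0.0000+0.0000z
into |P−centre ₁|² = l²: 1.2288z² + 0.1456z + -0.0378 = 0;  Δ = 0.2069;  z = -0.2443 or 0.1258 → z<0 root = -0.2443
x = 0.1296, y = 0.0000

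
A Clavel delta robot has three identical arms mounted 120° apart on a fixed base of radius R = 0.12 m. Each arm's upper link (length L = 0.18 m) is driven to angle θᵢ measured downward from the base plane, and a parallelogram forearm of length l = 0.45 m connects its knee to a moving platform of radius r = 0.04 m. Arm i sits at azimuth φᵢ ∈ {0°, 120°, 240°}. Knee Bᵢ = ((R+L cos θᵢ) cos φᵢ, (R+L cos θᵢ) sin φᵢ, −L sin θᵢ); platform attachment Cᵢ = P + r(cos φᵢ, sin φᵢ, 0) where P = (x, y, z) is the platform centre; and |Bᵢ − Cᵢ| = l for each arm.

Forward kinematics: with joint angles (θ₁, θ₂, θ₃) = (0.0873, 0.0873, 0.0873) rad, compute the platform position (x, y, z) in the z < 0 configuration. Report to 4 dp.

O1 = (0.2593·cos0.0°, 0.2593·sin0.0°, -0.0157) = (0.2593, 0.0000, -0.0157)
φ2=120.0°: virtual centre (-0.1297, 0.2246, -0.0157), radius l
arm 3 at φ=240.0°: ρ3 = 0.2593;  O3 = (-0.1297, -0.2246, -0.0157)
subtract pairs → two planes through P
plane₁₂: -0.7779x+0.4491y+0.0000z = 0.0000
det = 0.6988;  x = 0.0000+0.0000z,  y = 0.0000+0.0000z
sphere 1 gives Az²+Bz+C=0 with A=1.0000, B=0.0314, C=-0.1350;  B²−4AC=0.5410;  roots -0.3835, 0.3521;  negative root z = -0.3835
x = 0.0000, y = 0.0000

(0.0000, 0.0000, -0.3835)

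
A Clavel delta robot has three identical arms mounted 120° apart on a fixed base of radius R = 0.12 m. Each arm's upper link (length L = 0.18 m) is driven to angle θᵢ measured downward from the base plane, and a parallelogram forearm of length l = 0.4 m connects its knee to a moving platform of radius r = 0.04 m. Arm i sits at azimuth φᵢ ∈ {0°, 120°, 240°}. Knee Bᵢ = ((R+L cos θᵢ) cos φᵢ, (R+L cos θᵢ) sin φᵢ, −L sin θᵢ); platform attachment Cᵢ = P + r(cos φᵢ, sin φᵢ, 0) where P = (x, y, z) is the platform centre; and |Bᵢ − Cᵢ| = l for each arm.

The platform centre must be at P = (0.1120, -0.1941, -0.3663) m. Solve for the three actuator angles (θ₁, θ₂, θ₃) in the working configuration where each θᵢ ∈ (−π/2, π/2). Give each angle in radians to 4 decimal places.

θ₁ = 0.2619, θ₂ = 1.3091, θ₃ = 0.2615

rotate P by −φ1: (0.1120, -0.1941, -0.3663)
  e−x'=-0.0320;  (l²−L²−(e−x')²−y'²−z²)/2L = -0.1258
  γ=atan2(-0.3663,-0.0320)=-1.6579;  ψ=arccos(-0.3420)=1.9199;  θ1=γ+ψ≈0.2619
φ2=120.0° → target in arm frame (-0.2241, 0.0001)
  e−x'=0.3041;  (l²−L²−(e−x')²−y'²−z²)/2L = -0.2751
  θ2 = atan2(B,A) + arccos(C/0.4761) = 1.3091
rotate P by −φ3: (0.1121, 0.1940, -0.3663)
  e−x'=-0.0321;  (l²−L²−(e−x')²−y'²−z²)/2L = -0.1257
  √(A²+B²)=0.3677;  θ3 = -1.6582+1.9197 ≈ 0.2615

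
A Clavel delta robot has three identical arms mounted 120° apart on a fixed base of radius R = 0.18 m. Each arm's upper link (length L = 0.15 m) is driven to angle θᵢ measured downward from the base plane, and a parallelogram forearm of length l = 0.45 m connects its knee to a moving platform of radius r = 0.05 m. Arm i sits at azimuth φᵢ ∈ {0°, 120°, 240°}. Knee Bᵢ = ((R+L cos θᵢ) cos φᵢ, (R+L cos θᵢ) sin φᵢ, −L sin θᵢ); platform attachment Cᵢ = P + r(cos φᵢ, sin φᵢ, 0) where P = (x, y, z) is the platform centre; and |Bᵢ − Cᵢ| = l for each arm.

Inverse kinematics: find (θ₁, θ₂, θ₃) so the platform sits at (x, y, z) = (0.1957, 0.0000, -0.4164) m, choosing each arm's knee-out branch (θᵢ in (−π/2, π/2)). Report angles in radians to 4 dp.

rotate P by −φ1: (0.1957, 0.0000, -0.4164)
  A cos θ + B sin θ = C:  -0.0657·cos θ + -0.4164·sin θ = 0.0076
  √(A²+B²)=0.4216;  θ1 = -1.7273+1.5527 ≈ -0.1746
rotate P by −φ2: (-0.0978, -0.1695, -0.4164)
  A cos θ + B sin θ = C:  0.2278·cos θ + -0.4164·sin θ = -0.2468
  θ2 = atan2(B,A) + arccos(C/0.4747) = 1.0474
φ3=240.0° → target in arm frame (-0.0979, 0.1695)
  e−x'=0.2279;  (l²−L²−(e−x')²−y'²−z²)/2L = -0.2468
  θ3 = atan2(B,A) + arccos(C/0.4747) = 1.0474

θ₁ = -0.1746, θ₂ = 1.0474, θ₃ = 1.0474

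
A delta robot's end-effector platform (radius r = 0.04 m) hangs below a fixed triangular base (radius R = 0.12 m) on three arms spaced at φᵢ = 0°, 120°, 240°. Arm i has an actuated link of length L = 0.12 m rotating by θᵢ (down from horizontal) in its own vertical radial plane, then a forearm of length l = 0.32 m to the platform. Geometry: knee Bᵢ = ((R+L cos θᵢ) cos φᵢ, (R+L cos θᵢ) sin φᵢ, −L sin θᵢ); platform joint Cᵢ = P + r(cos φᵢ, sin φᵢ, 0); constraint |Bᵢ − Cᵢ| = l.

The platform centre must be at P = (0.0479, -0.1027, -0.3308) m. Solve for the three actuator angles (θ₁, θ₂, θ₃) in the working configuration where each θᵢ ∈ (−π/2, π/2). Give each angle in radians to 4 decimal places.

θ₁ = 0.5234, θ₂ = 1.2212, θ₃ = 0.4361

φ1=0.0° → target in arm frame (0.0479, -0.1027)
  A cos θ + B sin θ = C:  0.0321·cos θ + -0.3308·sin θ = -0.1375
  γ=atan2(-0.3308,0.0321)=-1.4741;  ψ=arccos(-0.4138)=1.9974;  θ1=γ+ψ≈0.5234
arm 2 (φ=120.0°): x'=-0.1129, y'=0.0099
  A=0.1929, B=-0.3308, C=(l²−L²−A²−y'²−z²)/(2L)=-0.2447
  θ2 = atan2(B,A) + arccos(C/0.3829) = 1.2212
φ3=240.0° → target in arm frame (0.0650, 0.0928)
  A=0.0150, B=-0.3308, C=(l²−L²−A²−y'²−z²)/(2L)=-0.1261
  √(A²+B²)=0.3311;  θ3 = -1.5255+1.9616 ≈ 0.4361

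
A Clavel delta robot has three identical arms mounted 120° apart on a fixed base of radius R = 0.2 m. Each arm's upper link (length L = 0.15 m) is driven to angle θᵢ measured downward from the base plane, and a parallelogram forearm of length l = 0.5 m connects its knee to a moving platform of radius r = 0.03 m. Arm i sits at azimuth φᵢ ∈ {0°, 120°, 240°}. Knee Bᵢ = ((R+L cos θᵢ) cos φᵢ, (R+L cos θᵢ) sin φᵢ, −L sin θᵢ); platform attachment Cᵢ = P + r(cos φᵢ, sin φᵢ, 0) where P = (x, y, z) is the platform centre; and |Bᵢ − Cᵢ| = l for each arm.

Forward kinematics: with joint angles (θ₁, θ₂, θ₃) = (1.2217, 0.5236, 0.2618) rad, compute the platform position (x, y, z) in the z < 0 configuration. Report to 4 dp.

(-0.1457, -0.0353, -0.4787)

centre 1 = (0.2213·cos0.0°, 0.2213·sin0.0°, -0.1410) = (0.2213, 0.0000, -0.1410)
arm 2 at φ=120.0°: (R−r)+L cos θ2 = 0.2999;  centre 2 = (-0.1500, 0.2597, -0.0750)
centre 3 = (0.3149·cos240.0°, 0.3149·sin240.0°, -0.0388) = (-0.1574, -0.2727, -0.0388)
subtract pairs → two planes through P
[-0.7425 0.5194 0.1319]·P = 0.0267;  [-0.7575 -0.5454 0.2043]·P = 0.0318
det = 0.7985;  x = -0.0390+0.2230z,  y = -0.0042+0.0648z
sphere 1 gives Az²+Bz+C=0 with A=1.0539, B=0.1653, C=-0.1624;  B²−4AC=0.7119;  roots -0.4787, 0.3219;  negative root z = -0.4787
x = -0.1457, y = -0.0353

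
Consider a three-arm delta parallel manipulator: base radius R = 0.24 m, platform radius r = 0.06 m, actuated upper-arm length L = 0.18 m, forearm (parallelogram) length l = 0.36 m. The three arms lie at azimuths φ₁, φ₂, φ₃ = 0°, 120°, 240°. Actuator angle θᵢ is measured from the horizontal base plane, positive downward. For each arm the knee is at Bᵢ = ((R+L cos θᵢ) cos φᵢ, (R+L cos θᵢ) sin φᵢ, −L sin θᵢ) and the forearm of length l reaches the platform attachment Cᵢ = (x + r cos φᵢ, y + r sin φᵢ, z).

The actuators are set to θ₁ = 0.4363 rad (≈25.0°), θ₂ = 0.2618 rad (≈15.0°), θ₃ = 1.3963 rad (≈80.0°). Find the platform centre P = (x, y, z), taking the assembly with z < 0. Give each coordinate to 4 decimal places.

S1 = (0.3431·cos0.0°, 0.3431·sin0.0°, -0.0761) = (0.3431, 0.0000, -0.0761)
arm 2 at φ=120.0°: ρ2 = 0.3539;  S2 = (-0.1769, 0.3065, -0.0466)
arm 3 at φ=240.0°: ρ3 = 0.2113;  S3 = (-0.1056, -0.1829, -0.1773)
eliminate P² terms by subtracting sphere 1 from 2 and 3
linear system: -1.0401x+0.6129y = 0.0039−0.0590z; -0.8975x+-0.3659y = -0.0475−-0.2024z
Cramer: x(z) = 0.0297-0.1101z;  y(z) = 0.0568-0.2831z
sphere 1 gives Az²+Bz+C=0 with A=1.0922, B=0.1890, C=-0.0224;  B²−4AC=0.1335;  roots -0.2538, 0.0807;  negative root z = -0.2538
x = 0.0577, y = 0.1286

(0.0577, 0.1286, -0.2538)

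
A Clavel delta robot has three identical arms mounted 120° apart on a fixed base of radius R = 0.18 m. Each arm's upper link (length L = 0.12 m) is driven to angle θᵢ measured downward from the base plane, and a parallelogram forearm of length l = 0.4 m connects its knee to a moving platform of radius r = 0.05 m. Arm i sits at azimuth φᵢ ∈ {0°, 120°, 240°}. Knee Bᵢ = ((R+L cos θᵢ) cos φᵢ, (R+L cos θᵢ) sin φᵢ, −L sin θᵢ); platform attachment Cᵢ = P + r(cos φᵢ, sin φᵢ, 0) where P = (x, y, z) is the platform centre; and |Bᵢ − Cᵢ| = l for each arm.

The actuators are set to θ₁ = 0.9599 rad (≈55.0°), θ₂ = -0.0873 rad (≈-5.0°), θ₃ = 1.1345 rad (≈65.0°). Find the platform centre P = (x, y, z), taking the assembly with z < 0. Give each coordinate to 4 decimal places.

(-0.0536, 0.1392, -0.3756)

S1 = (0.1988·cos0.0°, 0.1988·sin0.0°, -0.0983) = (0.1988, 0.0000, -0.0983)
S2 = (0.2495·cos120.0°, 0.2495·sin120.0°, 0.0105) = (-0.1248, 0.2161, 0.0105)
φ3=240.0°: virtual centre (-0.0904, -0.1565, -0.1088), radius l
subtract pairs → two planes through P
linear system: -0.6472x+0.4322y = 0.0132−0.2175z; -0.5784x+-0.3130y = -0.0047−-0.0209z
Cramer: x(z) = -0.0046+0.1305z;  y(z) = 0.0236-0.3079z
quadratic in z: (1.1118)z²+(0.1290)z+(-0.1084)=0, √Δ=0.7062 → z ∈ {-0.3756, 0.2596}; z = -0.3756 (taking z<0)
x = -0.0536, y = 0.1392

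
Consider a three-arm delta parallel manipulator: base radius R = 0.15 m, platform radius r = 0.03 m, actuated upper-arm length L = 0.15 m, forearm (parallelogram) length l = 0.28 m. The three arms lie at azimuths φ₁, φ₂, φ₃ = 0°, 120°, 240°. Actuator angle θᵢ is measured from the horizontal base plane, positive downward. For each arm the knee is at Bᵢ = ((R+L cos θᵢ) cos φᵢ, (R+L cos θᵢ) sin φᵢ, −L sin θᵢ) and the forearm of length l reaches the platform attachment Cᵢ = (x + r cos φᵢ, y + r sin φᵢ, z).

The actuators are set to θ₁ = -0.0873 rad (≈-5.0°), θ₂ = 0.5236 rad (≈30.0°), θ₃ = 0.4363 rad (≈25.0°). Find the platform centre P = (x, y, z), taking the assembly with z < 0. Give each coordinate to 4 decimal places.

S1 = (0.2694·cos0.0°, 0.2694·sin0.0°, 0.0131) = (0.2694, 0.0000, 0.0131)
φ2=120.0°: virtual centre (-0.1250, 0.2164, -0.0750), radius l
φ3=240.0°: virtual centre (-0.1280, -0.2217, -0.0634), radius l
subtract pairs → two planes through P
plane₁₂: -0.7888x+0.4328y+-0.1762z = -0.0047
Cramer: x(z) = 0.0050-0.2080z;  y(z) = -0.0017+0.0279z
quadratic in z: (1.0440)z²+(0.0837)z+(-0.0083)=0, √Δ=0.2043 → z ∈ {-0.1379, 0.0577}; z = -0.1379 (taking z<0)
x = 0.0337, y = -0.0055

(0.0337, -0.0055, -0.1379)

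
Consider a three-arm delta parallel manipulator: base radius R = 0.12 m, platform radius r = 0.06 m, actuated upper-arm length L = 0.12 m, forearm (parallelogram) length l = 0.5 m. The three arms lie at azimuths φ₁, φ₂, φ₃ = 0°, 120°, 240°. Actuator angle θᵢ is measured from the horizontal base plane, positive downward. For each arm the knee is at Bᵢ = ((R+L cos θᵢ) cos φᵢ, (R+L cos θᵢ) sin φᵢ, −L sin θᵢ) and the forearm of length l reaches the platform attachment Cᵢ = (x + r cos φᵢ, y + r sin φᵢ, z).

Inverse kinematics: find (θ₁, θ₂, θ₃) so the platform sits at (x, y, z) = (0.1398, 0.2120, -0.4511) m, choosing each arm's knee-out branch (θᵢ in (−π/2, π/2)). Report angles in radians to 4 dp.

θ₁ = 0.0005, θ₂ = 0.0878, θ₃ = 1.1351

rotate P by −φ1: (0.1398, 0.2120, -0.4511)
  A cos θ + B sin θ = C:  -0.0798·cos θ + -0.4511·sin θ = -0.0800
  γ=atan2(-0.4511,-0.0798)=-1.7459;  ψ=arccos(-0.1747)=1.7464;  θ1=γ+ψ≈0.0005
φ2=120.0° → target in arm frame (0.1137, -0.2271)
  e−x'=-0.0537;  (l²−L²−(e−x')²−y'²−z²)/2L = -0.0931
  √(A²+B²)=0.4543;  θ2 = -1.6893+1.7771 ≈ 0.0878
arm 3 (φ=240.0°): x'=-0.2535, y'=0.0151
  A=0.3135, B=-0.4511, C=(l²−L²−A²−y'²−z²)/(2L)=-0.2767
  γ=atan2(-0.4511,0.3135)=-0.9635;  ψ=arccos(-0.5036)=2.0986;  θ3=γ+ψ≈1.1351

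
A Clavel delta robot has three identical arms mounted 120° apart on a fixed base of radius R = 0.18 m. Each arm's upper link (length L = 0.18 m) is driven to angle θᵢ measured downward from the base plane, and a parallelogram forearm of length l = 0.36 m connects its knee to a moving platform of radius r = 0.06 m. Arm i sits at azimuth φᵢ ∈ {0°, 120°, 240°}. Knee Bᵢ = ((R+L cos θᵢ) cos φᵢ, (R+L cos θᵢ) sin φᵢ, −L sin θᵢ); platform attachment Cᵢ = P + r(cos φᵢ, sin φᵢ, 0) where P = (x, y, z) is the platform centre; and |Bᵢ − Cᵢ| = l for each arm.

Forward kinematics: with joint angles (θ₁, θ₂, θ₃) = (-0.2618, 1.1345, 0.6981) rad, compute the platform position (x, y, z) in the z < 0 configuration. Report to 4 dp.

(0.1506, -0.0642, -0.2774)

centre 1 = (0.2939·cos0.0°, 0.2939·sin0.0°, 0.0466) = (0.2939, 0.0000, 0.0466)
φ2=120.0°: virtual centre (-0.0980, 0.1698, -0.1631), radius l
arm 3 at φ=240.0°: ρ3 = 0.2579;  centre 3 = (-0.1289, -0.2233, -0.1157)
eliminate P² terms by subtracting sphere 1 from 2 and 3
[-0.7838 0.3396 -0.4195]·P = -0.0235;  [-0.8456 -0.4467 -0.3246]·P = -0.0086
det = 0.6373;  x = 0.0211+-0.4670z,  y = -0.0205+0.1574z
quadratic in z: (1.2428)z²+(0.1551)z+(-0.0526)=0, √Δ=0.5343 → z ∈ {-0.2774, 0.1525}; z = -0.2774 (taking z<0)
x = 0.1506, y = -0.0642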